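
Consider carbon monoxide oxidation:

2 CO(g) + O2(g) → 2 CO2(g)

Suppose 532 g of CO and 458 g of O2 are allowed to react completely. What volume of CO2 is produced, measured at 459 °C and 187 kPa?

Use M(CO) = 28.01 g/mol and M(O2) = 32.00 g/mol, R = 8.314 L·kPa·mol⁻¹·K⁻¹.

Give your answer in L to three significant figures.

n(CO) = 532 / 28.01 = 18.99 mol
n(O2) = 458 / 32.00 = 14.31 mol
For 18.99 mol CO, stoichiometry requires (1/2) × 18.99 = 9.495 mol O2; 14.31 mol is available, so CO is limiting.
n(CO2) = (2/2) × 18.99 = 18.99 mol
V(CO2) = nRT/P = 18.99 × 8.314 × 732.15 / 187 = 618.1 L

618 L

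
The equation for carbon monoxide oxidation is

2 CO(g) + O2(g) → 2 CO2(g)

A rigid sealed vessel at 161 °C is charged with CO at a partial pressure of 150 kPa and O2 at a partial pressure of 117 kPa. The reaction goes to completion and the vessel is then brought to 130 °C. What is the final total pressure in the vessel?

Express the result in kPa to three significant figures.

At constant V, partial pressures at 161 °C are proportional to moles, so apply stoichiometry directly to pressures.
P(O2) required for 150 kPa of CO = (1/2) × 150 = 75.00 kPa; available 117 kPa, so CO is limiting.
P(O2) remaining = 117 − (1/2) × 150 = 42.00 kPa
P(gaseous products) = (2)/2 × 150 = 150.0 kPa
P_total at 161 °C = 42.00 + 150.0 = 192.0 kPa
Scaling to 130 °C: P = 192.0 × 403.15/434.15 = 178.3 kPa

178 kPa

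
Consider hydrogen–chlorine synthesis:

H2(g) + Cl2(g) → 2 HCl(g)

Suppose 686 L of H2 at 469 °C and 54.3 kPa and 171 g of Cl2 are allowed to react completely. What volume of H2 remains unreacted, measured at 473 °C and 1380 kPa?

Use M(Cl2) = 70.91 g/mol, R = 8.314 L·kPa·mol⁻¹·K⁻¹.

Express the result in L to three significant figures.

n(H2) = PV/RT = (54.3 × 686) / (8.314 × 742.15) = 6.037 mol
n(Cl2) = 171 / 70.91 = 2.412 mol
For 6.037 mol H2, stoichiometry requires (1/1) × 6.037 = 6.037 mol Cl2; 2.412 mol is available, so Cl2 is limiting.
n(H2) consumed = (1/1) × 2.412 = 2.412 mol; remaining = 6.037 − 2.412 = 3.625 mol
V(H2) = nRT/P = 3.625 × 8.314 × 746.15 / 1380 = 16.30 L

16.3 L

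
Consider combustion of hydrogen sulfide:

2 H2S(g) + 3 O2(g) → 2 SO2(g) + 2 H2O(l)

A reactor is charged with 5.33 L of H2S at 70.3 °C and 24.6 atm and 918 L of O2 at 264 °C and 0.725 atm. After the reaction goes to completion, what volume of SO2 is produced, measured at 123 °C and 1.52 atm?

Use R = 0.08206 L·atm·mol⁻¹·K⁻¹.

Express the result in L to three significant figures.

n(H2S) = PV/RT = (24.6 × 5.33) / (0.08206 × 343.45) = 4.652 mol
n(O2) = PV/RT = (0.725 × 918) / (0.08206 × 537.15) = 15.10 mol
For 4.652 mol H2S, stoichiometry requires (3/2) × 4.652 = 6.978 mol O2; 15.10 mol is available, so H2S is limiting.
n(SO2) = (2/2) × 4.652 = 4.652 mol
V(SO2) = nRT/P = 4.652 × 0.08206 × 396.15 / 1.52 = 99.49 L

99.5 L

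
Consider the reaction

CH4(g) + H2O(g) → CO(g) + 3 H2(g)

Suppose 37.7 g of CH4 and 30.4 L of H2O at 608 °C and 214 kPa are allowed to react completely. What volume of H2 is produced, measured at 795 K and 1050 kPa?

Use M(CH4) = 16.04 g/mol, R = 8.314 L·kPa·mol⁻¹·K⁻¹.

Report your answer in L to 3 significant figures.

16.8 L

n(CH4) = 37.7 / 16.04 = 2.350 mol
n(H2O) = PV/RT = (214 × 30.4) / (8.314 × 881.15) = 0.8880 mol
For 2.350 mol CH4, stoichiometry requires (1/1) × 2.350 = 2.350 mol H2O; 0.8880 mol is available, so H2O is limiting.
n(H2) = (3/1) × 0.8880 = 2.664 mol
V(H2) = nRT/P = 2.664 × 8.314 × 795 / 1050 = 16.77 L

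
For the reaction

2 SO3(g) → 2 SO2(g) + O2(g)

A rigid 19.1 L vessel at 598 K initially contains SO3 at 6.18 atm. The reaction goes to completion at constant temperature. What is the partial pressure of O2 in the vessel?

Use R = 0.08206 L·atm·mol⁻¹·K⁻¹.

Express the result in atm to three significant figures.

n(SO3)₀ = PV/RT = (6.18 × 19.1) / (0.08206 × 598) = 2.405 mol
n(O2) = (1/2) × 2.405 = 1.202 mol
P(O2) = nRT/V = 1.202 × 0.08206 × 598 / 19.1 = 3.088 atm

3.09 atm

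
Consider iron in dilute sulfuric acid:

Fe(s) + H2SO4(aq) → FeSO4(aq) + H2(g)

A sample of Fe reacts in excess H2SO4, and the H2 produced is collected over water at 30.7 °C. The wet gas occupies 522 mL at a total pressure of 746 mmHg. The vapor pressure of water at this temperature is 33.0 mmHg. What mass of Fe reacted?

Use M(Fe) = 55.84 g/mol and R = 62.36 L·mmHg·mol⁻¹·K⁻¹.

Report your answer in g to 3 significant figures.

P(H2) = 746 − 33.0 = 713.0 mmHg
n(H2) = PV/RT = (713.0 × 0.5220) / (62.36 × 303.85) = 0.01964 mol
n(Fe) = (1/1) × 0.01964 = 0.01964 mol
m(Fe) = 0.01964 × 55.84 = 1.097 g

1.10 g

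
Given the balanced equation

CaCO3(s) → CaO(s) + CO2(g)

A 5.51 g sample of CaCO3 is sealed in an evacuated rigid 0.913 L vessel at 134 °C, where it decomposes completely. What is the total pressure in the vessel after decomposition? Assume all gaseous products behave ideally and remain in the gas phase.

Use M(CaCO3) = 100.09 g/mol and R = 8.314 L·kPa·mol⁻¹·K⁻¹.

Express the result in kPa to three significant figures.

204 kPa

n(CaCO3) = 5.51 / 100.09 = 0.05505 mol
n(gas produced) = (1/1) × 0.05505 = 0.05505 mol
P = nRT/V = 0.05505 × 8.314 × 407.15 / 0.913 = 204.1 kPa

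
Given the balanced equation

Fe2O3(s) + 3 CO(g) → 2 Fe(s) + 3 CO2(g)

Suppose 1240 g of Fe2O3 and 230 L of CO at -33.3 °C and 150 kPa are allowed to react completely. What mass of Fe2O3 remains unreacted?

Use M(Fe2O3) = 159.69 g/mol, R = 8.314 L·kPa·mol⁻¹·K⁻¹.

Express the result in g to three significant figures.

319 g

n(Fe2O3) = 1240 / 159.69 = 7.765 mol
n(CO) = PV/RT = (150 × 230) / (8.314 × 239.85) = 17.30 mol
For 7.765 mol Fe2O3, stoichiometry requires (3/1) × 7.765 = 23.29 mol CO; 17.30 mol is available, so CO is limiting.
n(Fe2O3) consumed = (1/3) × 17.30 = 5.767 mol; remaining = 7.765 − 5.767 = 1.998 mol
m(Fe2O3) = 1.998 × 159.69 = 319.1 g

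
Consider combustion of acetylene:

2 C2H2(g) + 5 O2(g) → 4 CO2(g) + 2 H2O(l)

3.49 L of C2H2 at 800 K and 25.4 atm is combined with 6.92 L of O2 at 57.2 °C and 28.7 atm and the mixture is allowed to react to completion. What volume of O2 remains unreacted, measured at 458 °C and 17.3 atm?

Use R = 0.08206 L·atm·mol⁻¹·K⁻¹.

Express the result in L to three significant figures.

n(C2H2) = PV/RT = (25.4 × 3.49) / (0.08206 × 800) = 1.350 mol
n(O2) = PV/RT = (28.7 × 6.92) / (0.08206 × 330.35) = 7.326 mol
For 1.350 mol C2H2, stoichiometry requires (5/2) × 1.350 = 3.375 mol O2; 7.326 mol is available, so C2H2 is limiting.
n(O2) consumed = (5/2) × 1.350 = 3.375 mol; remaining = 7.326 − 3.375 = 3.951 mol
V(O2) = nRT/P = 3.951 × 0.08206 × 731.15 / 17.3 = 13.70 L

13.7 L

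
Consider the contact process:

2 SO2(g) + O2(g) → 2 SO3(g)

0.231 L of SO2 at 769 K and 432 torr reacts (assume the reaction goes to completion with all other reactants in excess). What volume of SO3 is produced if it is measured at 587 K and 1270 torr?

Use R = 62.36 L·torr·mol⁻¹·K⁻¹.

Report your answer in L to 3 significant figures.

n(SO2) = PV/RT = (432 × 0.231) / (62.36 × 769) = 0.002081 mol
n(SO3) = (2/2) × 0.002081 = 0.002081 mol
V = nRT/P = 0.002081 × 62.36 × 587 / 1270 = 0.05998 L

0.0600 L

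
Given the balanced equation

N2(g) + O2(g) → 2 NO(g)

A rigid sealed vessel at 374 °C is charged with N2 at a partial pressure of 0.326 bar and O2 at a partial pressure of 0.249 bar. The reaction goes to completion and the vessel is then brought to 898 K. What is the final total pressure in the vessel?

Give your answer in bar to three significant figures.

0.798 bar

At constant V, partial pressures at 374 °C are proportional to moles, so apply stoichiometry directly to pressures.
P(O2) required for 0.326 bar of N2 = (1/1) × 0.326 = 0.3260 bar; available 0.249 bar, so O2 is limiting.
P(N2) remaining = 0.326 − (1/1) × 0.249 = 0.07700 bar
P(gaseous products) = (2)/1 × 0.249 = 0.4980 bar
P_total at 374 °C = 0.07700 + 0.4980 = 0.5750 bar
Scaling to 898 K: P = 0.5750 × 898/647.15 = 0.7979 bar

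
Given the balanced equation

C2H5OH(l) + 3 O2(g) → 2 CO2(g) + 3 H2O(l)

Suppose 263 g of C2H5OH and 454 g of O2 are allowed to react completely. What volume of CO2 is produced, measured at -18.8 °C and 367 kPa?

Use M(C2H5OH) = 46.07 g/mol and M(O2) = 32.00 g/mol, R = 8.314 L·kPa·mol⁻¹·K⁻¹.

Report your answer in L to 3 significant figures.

54.5 L

n(C2H5OH) = 263 / 46.07 = 5.709 mol
n(O2) = 454 / 32.00 = 14.19 mol
For 5.709 mol C2H5OH, stoichiometry requires (3/1) × 5.709 = 17.13 mol O2; 14.19 mol is available, so O2 is limiting.
n(CO2) = (2/3) × 14.19 = 9.460 mol
V(CO2) = nRT/P = 9.460 × 8.314 × 254.35 / 367 = 54.51 L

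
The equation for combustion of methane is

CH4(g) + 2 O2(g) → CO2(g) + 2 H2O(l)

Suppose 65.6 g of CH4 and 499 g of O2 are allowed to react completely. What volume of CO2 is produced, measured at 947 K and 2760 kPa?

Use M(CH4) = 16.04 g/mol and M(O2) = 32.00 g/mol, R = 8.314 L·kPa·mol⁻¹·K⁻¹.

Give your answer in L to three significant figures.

11.7 L

n(CH4) = 65.6 / 16.04 = 4.090 mol
n(O2) = 499 / 32.00 = 15.59 mol
For 4.090 mol CH4, stoichiometry requires (2/1) × 4.090 = 8.180 mol O2; 15.59 mol is available, so CH4 is limiting.
n(CO2) = (1/1) × 4.090 = 4.090 mol
V(CO2) = nRT/P = 4.090 × 8.314 × 947 / 2760 = 11.67 L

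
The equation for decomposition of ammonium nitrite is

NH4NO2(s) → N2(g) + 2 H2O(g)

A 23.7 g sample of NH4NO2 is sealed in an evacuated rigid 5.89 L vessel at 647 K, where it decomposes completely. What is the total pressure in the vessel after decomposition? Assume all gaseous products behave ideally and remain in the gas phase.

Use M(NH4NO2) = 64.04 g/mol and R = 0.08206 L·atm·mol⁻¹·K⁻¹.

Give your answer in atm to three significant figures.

10.0 atm

n(NH4NO2) = 23.7 / 64.04 = 0.3701 mol
n(gas produced) = (3/1) × 0.3701 = 1.110 mol
P = nRT/V = 1.110 × 0.08206 × 647 / 5.89 = 10.01 atm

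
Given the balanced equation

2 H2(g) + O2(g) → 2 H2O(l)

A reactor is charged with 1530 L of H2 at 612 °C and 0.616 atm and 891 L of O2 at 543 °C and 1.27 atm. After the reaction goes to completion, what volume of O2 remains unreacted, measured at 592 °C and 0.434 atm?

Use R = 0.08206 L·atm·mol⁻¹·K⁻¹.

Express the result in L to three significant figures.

1700 L

n(H2) = PV/RT = (0.616 × 1530) / (0.08206 × 885.15) = 12.98 mol
n(O2) = PV/RT = (1.27 × 891) / (0.08206 × 816.15) = 16.90 mol
For 12.98 mol H2, stoichiometry requires (1/2) × 12.98 = 6.490 mol O2; 16.90 mol is available, so H2 is limiting.
n(O2) consumed = (1/2) × 12.98 = 6.490 mol; remaining = 16.90 − 6.490 = 10.41 mol
V(O2) = nRT/P = 10.41 × 0.08206 × 865.15 / 0.434 = 1703 L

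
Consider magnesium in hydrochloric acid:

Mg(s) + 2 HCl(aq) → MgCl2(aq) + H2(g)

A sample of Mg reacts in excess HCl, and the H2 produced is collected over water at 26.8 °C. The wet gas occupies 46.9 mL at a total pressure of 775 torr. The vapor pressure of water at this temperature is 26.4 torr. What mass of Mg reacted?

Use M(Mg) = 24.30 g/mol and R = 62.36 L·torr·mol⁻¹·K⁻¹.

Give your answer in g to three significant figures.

0.0456 g

P(H2) = 775 − 26.4 = 748.6 torr
n(H2) = PV/RT = (748.6 × 0.04690) / (62.36 × 299.95) = 0.001877 mol
n(Mg) = (1/1) × 0.001877 = 0.001877 mol
m(Mg) = 0.001877 × 24.30 = 0.04561 g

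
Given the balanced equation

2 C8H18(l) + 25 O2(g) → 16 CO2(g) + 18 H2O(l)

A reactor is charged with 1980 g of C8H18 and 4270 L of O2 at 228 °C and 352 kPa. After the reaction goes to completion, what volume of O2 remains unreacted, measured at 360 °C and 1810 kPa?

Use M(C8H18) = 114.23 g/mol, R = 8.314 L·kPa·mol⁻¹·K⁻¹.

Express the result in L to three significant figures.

419 L

n(C8H18) = 1980 / 114.23 = 17.33 mol
n(O2) = PV/RT = (352 × 4270) / (8.314 × 501.15) = 360.7 mol
For 17.33 mol C8H18, stoichiometry requires (25/2) × 17.33 = 216.6 mol O2; 360.7 mol is available, so C8H18 is limiting.
n(O2) consumed = (25/2) × 17.33 = 216.6 mol; remaining = 360.7 − 216.6 = 144.1 mol
V(O2) = nRT/P = 144.1 × 8.314 × 633.15 / 1810 = 419.1 L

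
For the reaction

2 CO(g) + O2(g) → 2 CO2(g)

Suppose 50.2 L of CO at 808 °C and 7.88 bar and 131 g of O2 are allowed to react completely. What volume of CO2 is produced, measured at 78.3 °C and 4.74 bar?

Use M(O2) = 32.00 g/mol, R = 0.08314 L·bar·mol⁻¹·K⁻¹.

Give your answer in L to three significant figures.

n(CO) = PV/RT = (7.88 × 50.2) / (0.08314 × 1081.15) = 4.401 mol
n(O2) = 131 / 32.00 = 4.094 mol
For 4.401 mol CO, stoichiometry requires (1/2) × 4.401 = 2.200 mol O2; 4.094 mol is available, so CO is limiting.
n(CO2) = (2/2) × 4.401 = 4.401 mol
V(CO2) = nRT/P = 4.401 × 0.08314 × 351.45 / 4.74 = 27.13 L

27.1 L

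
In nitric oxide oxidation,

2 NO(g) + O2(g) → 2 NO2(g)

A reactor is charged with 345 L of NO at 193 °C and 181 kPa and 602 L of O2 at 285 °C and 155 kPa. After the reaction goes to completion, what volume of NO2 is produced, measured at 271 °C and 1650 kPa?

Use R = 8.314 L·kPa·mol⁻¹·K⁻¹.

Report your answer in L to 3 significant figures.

44.2 L

n(NO) = PV/RT = (181 × 345) / (8.314 × 466.15) = 16.11 mol
n(O2) = PV/RT = (155 × 602) / (8.314 × 558.15) = 20.11 mol
For 16.11 mol NO, stoichiometry requires (1/2) × 16.11 = 8.055 mol O2; 20.11 mol is available, so NO is limiting.
n(NO2) = (2/2) × 16.11 = 16.11 mol
V(NO2) = nRT/P = 16.11 × 8.314 × 544.15 / 1650 = 44.17 L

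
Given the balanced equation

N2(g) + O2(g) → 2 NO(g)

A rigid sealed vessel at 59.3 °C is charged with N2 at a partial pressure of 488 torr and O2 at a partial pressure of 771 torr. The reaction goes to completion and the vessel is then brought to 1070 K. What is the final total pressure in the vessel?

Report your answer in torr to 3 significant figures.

With V and T fixed, P_i ∝ n_i, so the mole ratios apply directly to partial pressures at 59.3 °C.
P(O2) required for 488 torr of N2 = (1/1) × 488 = 488.0 torr; available 771 torr, so N2 is limiting.
P(O2) remaining = 771 − (1/1) × 488 = 283.0 torr
P(gaseous products) = (2)/1 × 488 = 976.0 torr
P_total at 59.3 °C = 283.0 + 976.0 = 1259 torr
Scaling to 1070 K: P = 1259 × 1070/332.45 = 4052 torr

4050 torr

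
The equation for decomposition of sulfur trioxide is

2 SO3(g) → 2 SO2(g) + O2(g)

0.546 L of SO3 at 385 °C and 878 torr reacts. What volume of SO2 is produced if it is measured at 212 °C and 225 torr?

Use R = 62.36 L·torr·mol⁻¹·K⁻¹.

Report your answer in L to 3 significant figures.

n(SO3) = PV/RT = (878 × 0.546) / (62.36 × 658.15) = 0.01168 mol
n(SO2) = (2/2) × 0.01168 = 0.01168 mol
V = nRT/P = 0.01168 × 62.36 × 485.15 / 225 = 1.571 L

1.57 L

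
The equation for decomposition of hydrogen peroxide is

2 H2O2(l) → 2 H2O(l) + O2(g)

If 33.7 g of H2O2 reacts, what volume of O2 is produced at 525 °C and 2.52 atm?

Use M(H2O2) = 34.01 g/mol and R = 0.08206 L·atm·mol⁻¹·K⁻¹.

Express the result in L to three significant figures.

12.9 L

n(H2O2) = 33.70 / 34.01 = 0.9909 mol
n(O2) = (1/2) × 0.9909 = 0.4955 mol
V = nRT/P = 0.4955 × 0.08206 × 798.15 / 2.52 = 12.88 L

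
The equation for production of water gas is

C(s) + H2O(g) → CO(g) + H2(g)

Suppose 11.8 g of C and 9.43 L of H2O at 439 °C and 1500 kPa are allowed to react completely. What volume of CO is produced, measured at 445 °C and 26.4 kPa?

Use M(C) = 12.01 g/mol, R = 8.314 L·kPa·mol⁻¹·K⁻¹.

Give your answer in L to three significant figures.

222 L

n(C) = 11.8 / 12.01 = 0.9825 mol
n(H2O) = PV/RT = (1500 × 9.43) / (8.314 × 712.15) = 2.389 mol
For 0.9825 mol C, stoichiometry requires (1/1) × 0.9825 = 0.9825 mol H2O; 2.389 mol is available, so C is limiting.
n(CO) = (1/1) × 0.9825 = 0.9825 mol
V(CO) = nRT/P = 0.9825 × 8.314 × 718.15 / 26.4 = 222.2 L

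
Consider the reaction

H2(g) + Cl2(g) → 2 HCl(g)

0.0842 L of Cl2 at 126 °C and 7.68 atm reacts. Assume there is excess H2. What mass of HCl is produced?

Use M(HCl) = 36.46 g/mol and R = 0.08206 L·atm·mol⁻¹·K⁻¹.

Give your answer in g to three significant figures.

n(Cl2) = PV/RT = (7.68 × 0.0842) / (0.08206 × 399.15) = 0.01974 mol
n(HCl) = (2/1) × 0.01974 = 0.03948 mol
m(HCl) = 0.03948 × 36.46 = 1.439 g

1.44 g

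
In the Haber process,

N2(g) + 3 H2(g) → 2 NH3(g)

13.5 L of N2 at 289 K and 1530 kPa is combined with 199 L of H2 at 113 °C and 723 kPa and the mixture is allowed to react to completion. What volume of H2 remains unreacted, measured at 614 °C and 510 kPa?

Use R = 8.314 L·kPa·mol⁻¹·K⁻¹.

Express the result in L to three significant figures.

n(N2) = PV/RT = (1530 × 13.5) / (8.314 × 289) = 8.596 mol
n(H2) = PV/RT = (723 × 199) / (8.314 × 386.15) = 44.82 mol
For 8.596 mol N2, stoichiometry requires (3/1) × 8.596 = 25.79 mol H2; 44.82 mol is available, so N2 is limiting.
n(H2) consumed = (3/1) × 8.596 = 25.79 mol; remaining = 44.82 − 25.79 = 19.03 mol
V(H2) = nRT/P = 19.03 × 8.314 × 887.15 / 510 = 275.2 L

275 L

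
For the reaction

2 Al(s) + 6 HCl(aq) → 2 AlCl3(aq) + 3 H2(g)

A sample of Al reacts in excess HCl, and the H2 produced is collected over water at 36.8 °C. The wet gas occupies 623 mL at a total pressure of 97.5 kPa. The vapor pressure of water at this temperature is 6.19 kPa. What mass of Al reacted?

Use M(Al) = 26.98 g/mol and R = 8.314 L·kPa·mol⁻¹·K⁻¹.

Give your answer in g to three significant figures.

P(H2) = 97.5 − 6.19 = 91.31 kPa
n(H2) = PV/RT = (91.31 × 0.6230) / (8.314 × 309.95) = 0.02208 mol
n(Al) = (2/3) × 0.02208 = 0.01472 mol
m(Al) = 0.01472 × 26.98 = 0.3971 g

0.397 g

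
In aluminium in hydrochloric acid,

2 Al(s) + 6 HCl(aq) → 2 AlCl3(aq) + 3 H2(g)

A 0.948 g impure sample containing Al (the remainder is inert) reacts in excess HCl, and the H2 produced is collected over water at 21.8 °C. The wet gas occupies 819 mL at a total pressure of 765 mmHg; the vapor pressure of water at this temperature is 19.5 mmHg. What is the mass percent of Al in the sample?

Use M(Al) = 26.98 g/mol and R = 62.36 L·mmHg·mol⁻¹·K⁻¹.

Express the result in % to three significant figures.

63.0 %

P(H2) = 765 − 19.5 = 745.5 mmHg
n(H2) = PV/RT = (745.5 × 0.8190) / (62.36 × 294.95) = 0.03320 mol
n(Al) = (2/3) × 0.03320 = 0.02213 mol
m(Al) = 0.02213 × 26.98 = 0.5971 g
%Al = 0.5971 / 0.948 × 100 = 62.99%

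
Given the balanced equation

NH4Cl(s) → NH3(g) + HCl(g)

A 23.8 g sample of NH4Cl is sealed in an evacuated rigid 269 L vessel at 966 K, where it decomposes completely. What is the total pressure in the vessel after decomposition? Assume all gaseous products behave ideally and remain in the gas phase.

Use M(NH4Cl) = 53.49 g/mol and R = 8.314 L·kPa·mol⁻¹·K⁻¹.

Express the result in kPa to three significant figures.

26.6 kPa

n(NH4Cl) = 23.8 / 53.49 = 0.4449 mol
n(gas produced) = (2/1) × 0.4449 = 0.8898 mol
P = nRT/V = 0.8898 × 8.314 × 966 / 269 = 26.57 kPa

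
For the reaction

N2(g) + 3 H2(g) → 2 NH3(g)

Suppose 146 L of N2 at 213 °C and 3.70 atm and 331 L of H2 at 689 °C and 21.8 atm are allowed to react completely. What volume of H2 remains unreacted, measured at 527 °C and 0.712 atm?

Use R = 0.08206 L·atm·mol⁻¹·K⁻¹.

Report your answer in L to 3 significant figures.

n(N2) = PV/RT = (3.70 × 146) / (0.08206 × 486.15) = 13.54 mol
n(H2) = PV/RT = (21.8 × 331) / (0.08206 × 962.15) = 91.39 mol
For 13.54 mol N2, stoichiometry requires (3/1) × 13.54 = 40.62 mol H2; 91.39 mol is available, so N2 is limiting.
n(H2) consumed = (3/1) × 13.54 = 40.62 mol; remaining = 91.39 − 40.62 = 50.77 mol
V(H2) = nRT/P = 50.77 × 0.08206 × 800.15 / 0.712 = 4682 L

4680 L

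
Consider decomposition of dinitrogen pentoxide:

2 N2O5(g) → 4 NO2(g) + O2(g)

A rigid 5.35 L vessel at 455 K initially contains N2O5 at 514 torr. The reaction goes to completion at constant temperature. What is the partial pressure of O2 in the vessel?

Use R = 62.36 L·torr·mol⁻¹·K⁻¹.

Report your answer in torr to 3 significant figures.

257 torr

n(N2O5)₀ = PV/RT = (514 × 5.35) / (62.36 × 455) = 0.09692 mol
n(O2) = (1/2) × 0.09692 = 0.04846 mol
P(O2) = nRT/V = 0.04846 × 62.36 × 455 / 5.35 = 257.0 torr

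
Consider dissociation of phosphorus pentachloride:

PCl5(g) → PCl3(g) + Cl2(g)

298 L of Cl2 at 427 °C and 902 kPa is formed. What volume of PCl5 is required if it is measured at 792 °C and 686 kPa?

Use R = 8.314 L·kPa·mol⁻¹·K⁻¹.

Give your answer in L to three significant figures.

596 L

n(Cl2) = PV/RT = (902 × 298) / (8.314 × 700.15) = 46.18 mol
n(PCl5) = (1/1) × 46.18 = 46.18 mol
V = nRT/P = 46.18 × 8.314 × 1065.15 / 686 = 596.1 L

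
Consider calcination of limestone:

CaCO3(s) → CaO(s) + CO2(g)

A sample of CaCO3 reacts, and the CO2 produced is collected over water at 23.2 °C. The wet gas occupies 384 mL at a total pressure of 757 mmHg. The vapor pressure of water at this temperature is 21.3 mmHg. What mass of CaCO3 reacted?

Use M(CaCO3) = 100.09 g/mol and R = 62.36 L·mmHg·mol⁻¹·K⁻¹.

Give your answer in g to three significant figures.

P(CO2) = 757 − 21.3 = 735.7 mmHg
n(CO2) = PV/RT = (735.7 × 0.3840) / (62.36 × 296.35) = 0.01529 mol
n(CaCO3) = (1/1) × 0.01529 = 0.01529 mol
m(CaCO3) = 0.01529 × 100.09 = 1.530 g

1.53 g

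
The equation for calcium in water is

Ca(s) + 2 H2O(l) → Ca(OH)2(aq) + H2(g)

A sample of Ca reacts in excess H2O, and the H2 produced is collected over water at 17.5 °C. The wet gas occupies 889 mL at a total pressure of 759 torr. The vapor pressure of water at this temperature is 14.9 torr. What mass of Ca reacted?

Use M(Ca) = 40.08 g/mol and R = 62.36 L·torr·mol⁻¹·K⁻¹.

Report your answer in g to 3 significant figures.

P(H2) = 759 − 14.9 = 744.1 torr
n(H2) = PV/RT = (744.1 × 0.8890) / (62.36 × 290.65) = 0.03650 mol
n(Ca) = (1/1) × 0.03650 = 0.03650 mol
m(Ca) = 0.03650 × 40.08 = 1.463 g

1.46 g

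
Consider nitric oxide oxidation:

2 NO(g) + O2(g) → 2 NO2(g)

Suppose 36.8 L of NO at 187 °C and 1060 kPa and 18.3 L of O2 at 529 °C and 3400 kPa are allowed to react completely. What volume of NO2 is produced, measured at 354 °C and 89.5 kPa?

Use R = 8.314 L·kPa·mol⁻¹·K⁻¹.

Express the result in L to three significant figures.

594 L

n(NO) = PV/RT = (1060 × 36.8) / (8.314 × 460.15) = 10.20 mol
n(O2) = PV/RT = (3400 × 18.3) / (8.314 × 802.15) = 9.330 mol
For 10.20 mol NO, stoichiometry requires (1/2) × 10.20 = 5.100 mol O2; 9.330 mol is available, so NO is limiting.
n(NO2) = (2/2) × 10.20 = 10.20 mol
V(NO2) = nRT/P = 10.20 × 8.314 × 627.15 / 89.5 = 594.2 L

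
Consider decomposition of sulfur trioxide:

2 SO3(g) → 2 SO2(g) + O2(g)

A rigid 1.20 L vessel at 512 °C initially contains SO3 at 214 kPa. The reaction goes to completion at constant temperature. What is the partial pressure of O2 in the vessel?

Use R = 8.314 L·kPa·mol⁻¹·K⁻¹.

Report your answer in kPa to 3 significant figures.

n(SO3)₀ = PV/RT = (214 × 1.20) / (8.314 × 785.15) = 0.03934 mol
n(O2) = (1/2) × 0.03934 = 0.01967 mol
P(O2) = nRT/V = 0.01967 × 8.314 × 785.15 / 1.20 = 107.0 kPa

107 kPa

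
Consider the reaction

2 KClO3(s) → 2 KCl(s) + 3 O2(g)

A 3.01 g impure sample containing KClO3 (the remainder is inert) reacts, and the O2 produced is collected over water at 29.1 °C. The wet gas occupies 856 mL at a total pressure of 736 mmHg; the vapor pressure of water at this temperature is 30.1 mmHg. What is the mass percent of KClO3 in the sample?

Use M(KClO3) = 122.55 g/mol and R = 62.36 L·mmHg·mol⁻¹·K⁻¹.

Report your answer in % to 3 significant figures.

P(O2) = 736 − 30.1 = 705.9 mmHg
n(O2) = PV/RT = (705.9 × 0.8560) / (62.36 × 302.25) = 0.03206 mol
n(KClO3) = (2/3) × 0.03206 = 0.02137 mol
m(KClO3) = 0.02137 × 122.55 = 2.619 g
%KClO3 = 2.619 / 3.01 × 100 = 87.01%

87.0 %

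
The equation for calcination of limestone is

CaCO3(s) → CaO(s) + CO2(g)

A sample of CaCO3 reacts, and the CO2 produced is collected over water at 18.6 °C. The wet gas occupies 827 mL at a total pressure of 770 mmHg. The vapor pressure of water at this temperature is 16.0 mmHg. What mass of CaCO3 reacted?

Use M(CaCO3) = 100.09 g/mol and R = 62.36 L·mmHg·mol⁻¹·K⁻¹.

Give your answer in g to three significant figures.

P(CO2) = 770 − 16.0 = 754.0 mmHg
n(CO2) = PV/RT = (754.0 × 0.8270) / (62.36 × 291.75) = 0.03427 mol
n(CaCO3) = (1/1) × 0.03427 = 0.03427 mol
m(CaCO3) = 0.03427 × 100.09 = 3.430 g

3.43 g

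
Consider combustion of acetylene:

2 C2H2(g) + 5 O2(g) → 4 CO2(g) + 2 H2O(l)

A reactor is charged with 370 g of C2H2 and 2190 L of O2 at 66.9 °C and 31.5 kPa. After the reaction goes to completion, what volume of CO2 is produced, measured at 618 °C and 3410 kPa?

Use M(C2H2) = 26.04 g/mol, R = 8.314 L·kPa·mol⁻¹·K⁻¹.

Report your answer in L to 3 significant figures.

42.4 L

n(C2H2) = 370 / 26.04 = 14.21 mol
n(O2) = PV/RT = (31.5 × 2190) / (8.314 × 340.05) = 24.40 mol
For 14.21 mol C2H2, stoichiometry requires (5/2) × 14.21 = 35.53 mol O2; 24.40 mol is available, so O2 is limiting.
n(CO2) = (4/5) × 24.40 = 19.52 mol
V(CO2) = nRT/P = 19.52 × 8.314 × 891.15 / 3410 = 42.41 L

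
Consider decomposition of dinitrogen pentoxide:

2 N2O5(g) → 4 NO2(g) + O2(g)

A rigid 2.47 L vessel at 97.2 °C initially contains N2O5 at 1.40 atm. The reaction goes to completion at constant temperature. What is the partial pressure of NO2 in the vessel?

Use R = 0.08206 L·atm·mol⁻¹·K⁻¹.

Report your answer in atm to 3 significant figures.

n(N2O5)₀ = PV/RT = (1.40 × 2.47) / (0.08206 × 370.35) = 0.1138 mol
n(NO2) = (4/2) × 0.1138 = 0.2276 mol
P(NO2) = nRT/V = 0.2276 × 0.08206 × 370.35 / 2.47 = 2.800 atm

2.80 atm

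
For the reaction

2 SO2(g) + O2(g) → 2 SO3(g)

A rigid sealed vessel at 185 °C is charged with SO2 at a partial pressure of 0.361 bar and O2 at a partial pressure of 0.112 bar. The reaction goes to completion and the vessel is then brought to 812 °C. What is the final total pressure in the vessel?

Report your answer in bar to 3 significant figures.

0.855 bar

Because the vessel is rigid and T is held at 185 °C, work the stoichiometry in partial pressures (P_i = n_iRT/V).
P(O2) required for 0.361 bar of SO2 = (1/2) × 0.361 = 0.1805 bar; available 0.112 bar, so O2 is limiting.
P(SO2) remaining = 0.361 − (2/1) × 0.112 = 0.1370 bar
P(gaseous products) = (2)/1 × 0.112 = 0.2240 bar
P_total at 185 °C = 0.1370 + 0.2240 = 0.3610 bar
Scaling to 812 °C: P = 0.3610 × 1085.15/458.15 = 0.8550 bar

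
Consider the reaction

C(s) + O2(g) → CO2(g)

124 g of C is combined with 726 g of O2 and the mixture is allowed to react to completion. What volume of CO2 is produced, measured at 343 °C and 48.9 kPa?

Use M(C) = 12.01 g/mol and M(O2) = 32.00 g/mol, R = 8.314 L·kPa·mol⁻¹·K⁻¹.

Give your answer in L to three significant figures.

1080 L

n(C) = 124 / 12.01 = 10.32 mol
n(O2) = 726 / 32.00 = 22.69 mol
For 10.32 mol C, stoichiometry requires (1/1) × 10.32 = 10.32 mol O2; 22.69 mol is available, so C is limiting.
n(CO2) = (1/1) × 10.32 = 10.32 mol
V(CO2) = nRT/P = 10.32 × 8.314 × 616.15 / 48.9 = 1081 L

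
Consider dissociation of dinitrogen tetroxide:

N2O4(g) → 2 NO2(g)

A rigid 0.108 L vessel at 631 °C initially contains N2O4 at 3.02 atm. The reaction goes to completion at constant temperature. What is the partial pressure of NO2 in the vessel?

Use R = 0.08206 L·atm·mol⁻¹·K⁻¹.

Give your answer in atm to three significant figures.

n(N2O4)₀ = PV/RT = (3.02 × 0.108) / (0.08206 × 904.15) = 0.004396 mol
n(NO2) = (2/1) × 0.004396 = 0.008792 mol
P(NO2) = nRT/V = 0.008792 × 0.08206 × 904.15 / 0.108 = 6.040 atm

6.04 atm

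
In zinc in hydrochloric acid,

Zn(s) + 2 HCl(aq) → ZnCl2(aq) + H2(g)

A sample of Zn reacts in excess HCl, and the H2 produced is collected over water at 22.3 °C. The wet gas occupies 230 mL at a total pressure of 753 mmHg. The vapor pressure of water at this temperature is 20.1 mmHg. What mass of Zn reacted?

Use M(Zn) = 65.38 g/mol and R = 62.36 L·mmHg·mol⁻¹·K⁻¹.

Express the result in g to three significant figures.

P(H2) = 753 − 20.1 = 732.9 mmHg
n(H2) = PV/RT = (732.9 × 0.2300) / (62.36 × 295.45) = 0.009149 mol
n(Zn) = (1/1) × 0.009149 = 0.009149 mol
m(Zn) = 0.009149 × 65.38 = 0.5982 g

0.598 g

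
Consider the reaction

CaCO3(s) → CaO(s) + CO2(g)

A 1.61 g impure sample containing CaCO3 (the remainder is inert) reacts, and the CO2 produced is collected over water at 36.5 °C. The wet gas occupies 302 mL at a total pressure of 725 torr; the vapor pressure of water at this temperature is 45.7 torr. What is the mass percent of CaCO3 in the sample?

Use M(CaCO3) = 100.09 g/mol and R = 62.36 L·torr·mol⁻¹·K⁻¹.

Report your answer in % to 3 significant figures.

66.0 %

P(CO2) = 725 − 45.7 = 679.3 torr
n(CO2) = PV/RT = (679.3 × 0.3020) / (62.36 × 309.65) = 0.01062 mol
n(CaCO3) = (1/1) × 0.01062 = 0.01062 mol
m(CaCO3) = 0.01062 × 100.09 = 1.063 g
%CaCO3 = 1.063 / 1.61 × 100 = 66.02%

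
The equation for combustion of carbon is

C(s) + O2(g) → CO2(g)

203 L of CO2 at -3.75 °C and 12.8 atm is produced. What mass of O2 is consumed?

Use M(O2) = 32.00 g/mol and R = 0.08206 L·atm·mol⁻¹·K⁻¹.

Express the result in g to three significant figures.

n(CO2) = PV/RT = (12.8 × 203) / (0.08206 × 269.4) = 117.5 mol
n(O2) = (1/1) × 117.5 = 117.5 mol
m(O2) = 117.5 × 32.00 = 3760 g

3760 g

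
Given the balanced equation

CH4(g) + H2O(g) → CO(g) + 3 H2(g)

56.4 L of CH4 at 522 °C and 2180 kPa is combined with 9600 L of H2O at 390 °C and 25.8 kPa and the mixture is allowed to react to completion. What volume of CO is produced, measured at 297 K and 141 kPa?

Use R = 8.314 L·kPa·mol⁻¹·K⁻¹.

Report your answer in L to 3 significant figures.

n(CH4) = PV/RT = (2180 × 56.4) / (8.314 × 795.15) = 18.60 mol
n(H2O) = PV/RT = (25.8 × 9600) / (8.314 × 663.15) = 44.92 mol
For 18.60 mol CH4, stoichiometry requires (1/1) × 18.60 = 18.60 mol H2O; 44.92 mol is available, so CH4 is limiting.
n(CO) = (1/1) × 18.60 = 18.60 mol
V(CO) = nRT/P = 18.60 × 8.314 × 297 / 141 = 325.7 L

326 L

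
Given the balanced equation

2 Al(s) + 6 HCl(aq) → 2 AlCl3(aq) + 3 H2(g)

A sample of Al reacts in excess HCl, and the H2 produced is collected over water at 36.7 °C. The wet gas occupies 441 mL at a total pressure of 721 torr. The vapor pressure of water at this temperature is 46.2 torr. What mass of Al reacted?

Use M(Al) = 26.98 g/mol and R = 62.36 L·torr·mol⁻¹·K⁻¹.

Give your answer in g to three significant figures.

0.277 g

P(H2) = 721 − 46.2 = 674.8 torr
n(H2) = PV/RT = (674.8 × 0.4410) / (62.36 × 309.85) = 0.01540 mol
n(Al) = (2/3) × 0.01540 = 0.01027 mol
m(Al) = 0.01027 × 26.98 = 0.2771 g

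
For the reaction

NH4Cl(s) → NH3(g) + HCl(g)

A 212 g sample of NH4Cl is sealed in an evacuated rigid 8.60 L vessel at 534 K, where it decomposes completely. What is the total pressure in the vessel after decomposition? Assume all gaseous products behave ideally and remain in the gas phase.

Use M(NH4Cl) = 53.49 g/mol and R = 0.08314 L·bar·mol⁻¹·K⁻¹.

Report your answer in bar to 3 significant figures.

40.9 bar

n(NH4Cl) = 212 / 53.49 = 3.963 mol
n(gas produced) = (2/1) × 3.963 = 7.926 mol
P = nRT/V = 7.926 × 0.08314 × 534 / 8.60 = 40.92 bar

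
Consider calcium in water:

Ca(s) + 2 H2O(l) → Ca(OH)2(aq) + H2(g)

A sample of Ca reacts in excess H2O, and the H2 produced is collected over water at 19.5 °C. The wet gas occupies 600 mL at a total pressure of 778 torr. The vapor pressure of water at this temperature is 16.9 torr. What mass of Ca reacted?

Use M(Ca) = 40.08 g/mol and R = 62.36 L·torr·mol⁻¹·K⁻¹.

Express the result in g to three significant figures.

1.00 g

P(H2) = 778 − 16.9 = 761.1 torr
n(H2) = PV/RT = (761.1 × 0.6000) / (62.36 × 292.65) = 0.02502 mol
n(Ca) = (1/1) × 0.02502 = 0.02502 mol
m(Ca) = 0.02502 × 40.08 = 1.003 g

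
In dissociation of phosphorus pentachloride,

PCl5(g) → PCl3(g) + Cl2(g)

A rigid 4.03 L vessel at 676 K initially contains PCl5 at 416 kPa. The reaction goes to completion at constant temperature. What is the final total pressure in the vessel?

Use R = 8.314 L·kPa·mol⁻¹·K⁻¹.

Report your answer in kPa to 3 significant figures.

832 kPa

Rigid vessel, constant T ⇒ P scales with total gas moles (1 → 2).
P_final = (2/1) × 416 = 832.0 kPa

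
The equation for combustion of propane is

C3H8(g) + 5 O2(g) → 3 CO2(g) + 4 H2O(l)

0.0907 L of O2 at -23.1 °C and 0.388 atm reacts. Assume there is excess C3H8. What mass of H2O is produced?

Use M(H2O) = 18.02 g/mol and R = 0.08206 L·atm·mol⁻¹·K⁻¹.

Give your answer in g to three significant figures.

0.0247 g

n(O2) = PV/RT = (0.388 × 0.0907) / (0.08206 × 250.05) = 0.001715 mol
n(H2O) = (4/5) × 0.001715 = 0.001372 mol
m(H2O) = 0.001372 × 18.02 = 0.02472 g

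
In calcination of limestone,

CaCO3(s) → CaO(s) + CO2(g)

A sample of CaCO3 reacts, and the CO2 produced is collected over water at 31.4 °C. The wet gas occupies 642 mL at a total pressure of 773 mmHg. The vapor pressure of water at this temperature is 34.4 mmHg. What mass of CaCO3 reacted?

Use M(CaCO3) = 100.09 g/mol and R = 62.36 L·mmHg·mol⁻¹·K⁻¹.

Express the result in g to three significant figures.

2.50 g

P(CO2) = 773 − 34.4 = 738.6 mmHg
n(CO2) = PV/RT = (738.6 × 0.6420) / (62.36 × 304.55) = 0.02497 mol
n(CaCO3) = (1/1) × 0.02497 = 0.02497 mol
m(CaCO3) = 0.02497 × 100.09 = 2.499 g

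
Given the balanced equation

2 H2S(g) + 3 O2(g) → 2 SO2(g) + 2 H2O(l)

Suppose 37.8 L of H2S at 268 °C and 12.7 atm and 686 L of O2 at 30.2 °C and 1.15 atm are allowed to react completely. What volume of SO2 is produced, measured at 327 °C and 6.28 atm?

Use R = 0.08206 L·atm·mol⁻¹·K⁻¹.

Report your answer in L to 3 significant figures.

84.8 L

n(H2S) = PV/RT = (12.7 × 37.8) / (0.08206 × 541.15) = 10.81 mol
n(O2) = PV/RT = (1.15 × 686) / (0.08206 × 303.35) = 31.69 mol
For 10.81 mol H2S, stoichiometry requires (3/2) × 10.81 = 16.21 mol O2; 31.69 mol is available, so H2S is limiting.
n(SO2) = (2/2) × 10.81 = 10.81 mol
V(SO2) = nRT/P = 10.81 × 0.08206 × 600.15 / 6.28 = 84.77 L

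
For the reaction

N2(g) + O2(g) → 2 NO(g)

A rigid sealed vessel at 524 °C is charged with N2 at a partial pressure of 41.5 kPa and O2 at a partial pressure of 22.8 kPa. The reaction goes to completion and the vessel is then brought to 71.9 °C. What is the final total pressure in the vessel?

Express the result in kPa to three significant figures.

Because the vessel is rigid and T is held at 524 °C, work the stoichiometry in partial pressures (P_i = n_iRT/V).
P(O2) required for 41.5 kPa of N2 = (1/1) × 41.5 = 41.50 kPa; available 22.8 kPa, so O2 is limiting.
P(N2) remaining = 41.5 − (1/1) × 22.8 = 18.70 kPa
P(gaseous products) = (2)/1 × 22.8 = 45.60 kPa
P_total at 524 °C = 18.70 + 45.60 = 64.30 kPa
Scaling to 71.9 °C: P = 64.30 × 345.05/797.15 = 27.83 kPa

27.8 kPa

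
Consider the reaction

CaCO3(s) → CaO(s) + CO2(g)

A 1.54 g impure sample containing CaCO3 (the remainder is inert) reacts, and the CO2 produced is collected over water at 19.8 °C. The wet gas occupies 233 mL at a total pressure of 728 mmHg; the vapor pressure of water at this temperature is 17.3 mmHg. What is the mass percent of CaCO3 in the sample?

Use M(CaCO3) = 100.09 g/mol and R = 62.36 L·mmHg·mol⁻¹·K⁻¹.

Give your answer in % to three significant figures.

P(CO2) = 728 − 17.3 = 710.7 mmHg
n(CO2) = PV/RT = (710.7 × 0.2330) / (62.36 × 292.95) = 0.009064 mol
n(CaCO3) = (1/1) × 0.009064 = 0.009064 mol
m(CaCO3) = 0.009064 × 100.09 = 0.9072 g
%CaCO3 = 0.9072 / 1.54 × 100 = 58.91%

58.9 %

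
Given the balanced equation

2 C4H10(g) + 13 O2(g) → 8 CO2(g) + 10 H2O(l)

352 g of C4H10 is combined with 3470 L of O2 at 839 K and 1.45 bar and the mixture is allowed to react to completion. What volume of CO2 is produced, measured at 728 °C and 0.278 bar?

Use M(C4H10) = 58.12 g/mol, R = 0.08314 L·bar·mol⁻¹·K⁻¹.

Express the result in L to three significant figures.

7250 L

n(C4H10) = 352 / 58.12 = 6.056 mol
n(O2) = PV/RT = (1.45 × 3470) / (0.08314 × 839) = 72.13 mol
For 6.056 mol C4H10, stoichiometry requires (13/2) × 6.056 = 39.36 mol O2; 72.13 mol is available, so C4H10 is limiting.
n(CO2) = (8/2) × 6.056 = 24.22 mol
V(CO2) = nRT/P = 24.22 × 0.08314 × 1001.15 / 0.278 = 7252 L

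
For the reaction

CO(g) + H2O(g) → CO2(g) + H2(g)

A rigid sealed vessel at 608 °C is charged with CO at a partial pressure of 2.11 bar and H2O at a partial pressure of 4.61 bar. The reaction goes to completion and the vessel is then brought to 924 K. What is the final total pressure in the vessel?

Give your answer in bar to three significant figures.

7.05 bar

Because the vessel is rigid and T is held at 608 °C, work the stoichiometry in partial pressures (P_i = n_iRT/V).
P(H2O) required for 2.11 bar of CO = (1/1) × 2.11 = 2.110 bar; available 4.61 bar, so CO is limiting.
P(H2O) remaining = 4.61 − (1/1) × 2.11 = 2.500 bar
P(gaseous products) = (1+1)/1 × 2.11 = 4.220 bar
P_total at 608 °C = 2.500 + 4.220 = 6.720 bar
Scaling to 924 K: P = 6.720 × 924/881.15 = 7.047 bar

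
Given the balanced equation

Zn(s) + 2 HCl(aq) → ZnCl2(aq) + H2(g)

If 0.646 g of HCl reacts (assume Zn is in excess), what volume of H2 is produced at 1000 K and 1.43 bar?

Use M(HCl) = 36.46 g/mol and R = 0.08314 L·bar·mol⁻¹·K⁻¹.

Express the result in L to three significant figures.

0.515 L

n(HCl) = 0.6460 / 36.46 = 0.01772 mol
n(H2) = (1/2) × 0.01772 = 0.008860 mol
V = nRT/P = 0.008860 × 0.08314 × 1000 / 1.43 = 0.5151 L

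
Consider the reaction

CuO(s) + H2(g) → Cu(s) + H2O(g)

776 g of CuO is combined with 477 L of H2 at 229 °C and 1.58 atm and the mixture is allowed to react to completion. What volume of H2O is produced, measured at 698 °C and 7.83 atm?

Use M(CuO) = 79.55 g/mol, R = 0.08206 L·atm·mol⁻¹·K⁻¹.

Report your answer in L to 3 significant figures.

n(CuO) = 776 / 79.55 = 9.755 mol
n(H2) = PV/RT = (1.58 × 477) / (0.08206 × 502.15) = 18.29 mol
For 9.755 mol CuO, stoichiometry requires (1/1) × 9.755 = 9.755 mol H2; 18.29 mol is available, so CuO is limiting.
n(H2O) = (1/1) × 9.755 = 9.755 mol
V(H2O) = nRT/P = 9.755 × 0.08206 × 971.15 / 7.83 = 99.28 L

99.3 L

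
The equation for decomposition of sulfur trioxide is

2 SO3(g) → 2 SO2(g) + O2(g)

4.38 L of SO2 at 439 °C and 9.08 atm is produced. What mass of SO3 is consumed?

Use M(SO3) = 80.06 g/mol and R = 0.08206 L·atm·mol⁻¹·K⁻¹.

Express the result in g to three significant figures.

54.5 g

n(SO2) = PV/RT = (9.08 × 4.38) / (0.08206 × 712.15) = 0.6805 mol
n(SO3) = (2/2) × 0.6805 = 0.6805 mol
m(SO3) = 0.6805 × 80.06 = 54.48 g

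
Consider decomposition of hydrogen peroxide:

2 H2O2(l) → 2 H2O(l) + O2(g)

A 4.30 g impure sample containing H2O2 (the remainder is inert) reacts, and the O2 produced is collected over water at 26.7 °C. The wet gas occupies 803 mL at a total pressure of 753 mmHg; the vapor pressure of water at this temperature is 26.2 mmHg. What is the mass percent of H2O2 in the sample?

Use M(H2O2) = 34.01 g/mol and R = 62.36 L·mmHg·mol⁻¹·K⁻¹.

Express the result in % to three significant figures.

P(O2) = 753 − 26.2 = 726.8 mmHg
n(O2) = PV/RT = (726.8 × 0.8030) / (62.36 × 299.85) = 0.03121 mol
n(H2O2) = (2/1) × 0.03121 = 0.06242 mol
m(H2O2) = 0.06242 × 34.01 = 2.123 g
%H2O2 = 2.123 / 4.30 × 100 = 49.37%

49.4 %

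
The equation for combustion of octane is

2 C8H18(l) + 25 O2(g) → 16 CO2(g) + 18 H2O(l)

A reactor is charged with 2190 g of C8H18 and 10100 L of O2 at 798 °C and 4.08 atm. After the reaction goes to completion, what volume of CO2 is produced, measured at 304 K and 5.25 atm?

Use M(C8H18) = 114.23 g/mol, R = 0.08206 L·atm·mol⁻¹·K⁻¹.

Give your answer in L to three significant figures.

729 L

n(C8H18) = 2190 / 114.23 = 19.17 mol
n(O2) = PV/RT = (4.08 × 10100) / (0.08206 × 1071.15) = 468.8 mol
For 19.17 mol C8H18, stoichiometry requires (25/2) × 19.17 = 239.6 mol O2; 468.8 mol is available, so C8H18 is limiting.
n(CO2) = (16/2) × 19.17 = 153.4 mol
V(CO2) = nRT/P = 153.4 × 0.08206 × 304 / 5.25 = 728.9 L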